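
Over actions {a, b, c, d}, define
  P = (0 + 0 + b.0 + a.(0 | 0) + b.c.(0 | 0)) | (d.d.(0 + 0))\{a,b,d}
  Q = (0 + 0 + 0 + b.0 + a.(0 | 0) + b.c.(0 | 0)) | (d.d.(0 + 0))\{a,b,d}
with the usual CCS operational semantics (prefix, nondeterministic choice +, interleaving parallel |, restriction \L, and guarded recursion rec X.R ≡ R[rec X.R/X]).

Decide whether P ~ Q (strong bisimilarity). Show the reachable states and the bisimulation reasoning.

Reachable graph of P (4 states):
  u0 = (0 + 0 + b.0 + a.(0 | 0) + b.c.(0 | 0)) | (d.d.(0 + 0))\{a,b,d} ⊢ =a=> u1, =b=> u2, =b=> u3
  u1 = 0 | 0 | (d.d.(0 + 0))\{a,b,d} ⊢ deadlocked
  u2 = 0 | (d.d.(0 + 0))\{a,b,d} ⊢ deadlocked
  u3 = c.(0 | 0) | (d.d.(0 + 0))\{a,b,d} ⊢ =c=> u1
Reachable graph of Q (4 states):
  v0 = (0 + 0 + 0 + b.0 + a.(0 | 0) + b.c.(0 | 0)) | (d.d.(0 + 0))\{a,b,d} ⊢ =a=> v1, =b=> v2, =b=> v3
  v1 = 0 | 0 | (d.d.(0 + 0))\{a,b,d} ⊢ deadlocked
  v2 = 0 | (d.d.(0 + 0))\{a,b,d} ⊢ deadlocked
  v3 = c.(0 | 0) | (d.d.(0 + 0))\{a,b,d} ⊢ =c=> v1
Bisimilarity quotient blocks:
  B0 = {u0, v0}
  B1 = {u1, u2, v1, v2}
  B2 = {u3, v3}
u0 ∈ B0, v0 ∈ B0 → same block

bisimilar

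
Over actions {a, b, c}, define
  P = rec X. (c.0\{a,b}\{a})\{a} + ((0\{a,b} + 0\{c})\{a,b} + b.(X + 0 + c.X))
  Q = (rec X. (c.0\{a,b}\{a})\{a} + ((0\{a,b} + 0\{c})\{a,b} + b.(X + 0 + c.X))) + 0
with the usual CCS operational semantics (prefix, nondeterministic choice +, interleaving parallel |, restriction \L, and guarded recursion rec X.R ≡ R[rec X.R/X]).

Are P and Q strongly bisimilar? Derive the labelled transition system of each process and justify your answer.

Reachable graph of P (3 states):
  m0 = rec X. (c.0\{a,b}\{a})\{a} + ((0\{a,b} + 0\{c})\{a,b} + b.(X + 0 + c.X)) | -b-> m1, -c-> m2
  m1 = (rec X. (c.0\{a,b}\{a})\{a} + ((0\{a,b} + 0\{c})\{a,b} + b.(X + 0 + c.X))) + 0 + c.(rec X. (c.0\{a,b}\{a})\{a} + ((0\{a,b} + 0\{c})\{a,b} + b.(X + 0 + c.X))) | -b-> m1, -c-> m0, -c-> m2
  m2 = 0\{a,b}\{a}\{a} | ∅
Reachable graph of Q (4 states):
  n0 = (rec X. (c.0\{a,b}\{a})\{a} + ((0\{a,b} + 0\{c})\{a,b} + b.(X + 0 + c.X))) + 0 | -b-> n1, -c-> n2
  n1 = (rec X. (c.0\{a,b}\{a})\{a} + ((0\{a,b} + 0\{c})\{a,b} + b.(X + 0 + c.X))) + 0 + c.(rec X. (c.0\{a,b}\{a})\{a} + ((0\{a,b} + 0\{c})\{a,b} + b.(X + 0 + c.X))) | -b-> n1, -c-> n2, -c-> n3
  n2 = 0\{a,b}\{a}\{a} | ∅
  n3 = rec X. (c.0\{a,b}\{a})\{a} + ((0\{a,b} + 0\{c})\{a,b} + b.(X + 0 + c.X)) | -b-> n1, -c-> n2
Partition-refinement fixed point:
  B0 = {m0, n0, n3}
  B1 = {m1, n1}
  B2 = {m2, n2}
m0 ∈ B0, n0 ∈ B0 → same block

P ~ Q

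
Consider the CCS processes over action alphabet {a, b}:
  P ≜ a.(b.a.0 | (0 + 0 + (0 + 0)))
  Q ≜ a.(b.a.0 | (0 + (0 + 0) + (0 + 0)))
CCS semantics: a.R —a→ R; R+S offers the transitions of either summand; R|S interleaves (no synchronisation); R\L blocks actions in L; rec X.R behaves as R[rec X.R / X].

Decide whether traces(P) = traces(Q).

trace-equivalent

Reachable graph of P (4 states):
  s0 = a.(b.a.0 | (0 + 0 + (0 + 0))) :: ··a··> s1
  s1 = b.a.0 | (0 + 0 + (0 + 0)) :: ··b··> s2
  s2 = a.0 | (0 + 0 + (0 + 0)) :: ··a··> s3
  s3 = 0 | (0 + 0 + (0 + 0)) :: (no moves)
Reachable graph of Q (4 states):
  t0 = a.(b.a.0 | (0 + (0 + 0) + (0 + 0))) :: ··a··> t1
  t1 = b.a.0 | (0 + (0 + 0) + (0 + 0)) :: ··b··> t2
  t2 = a.0 | (0 + (0 + 0) + (0 + 0)) :: ··a··> t3
  t3 = 0 | (0 + (0 + 0) + (0 + 0)) :: (no moves)
Partition-refinement fixed point:
  B0 = {s0, t0}
  B1 = {s1, t1}
  B2 = {s2, t2}
  B3 = {s3, t3}
s0 ∈ B0, t0 ∈ B0 → same block
Bisimilar ⇒ trace-equivalent.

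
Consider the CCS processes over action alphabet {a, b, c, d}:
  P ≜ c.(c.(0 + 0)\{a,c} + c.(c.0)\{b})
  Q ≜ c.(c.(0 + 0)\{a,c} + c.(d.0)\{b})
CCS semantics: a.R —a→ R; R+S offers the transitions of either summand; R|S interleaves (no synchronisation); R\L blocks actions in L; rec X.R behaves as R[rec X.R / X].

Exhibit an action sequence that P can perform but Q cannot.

LTS(P): 5 reachable states
  p0 = c.(c.(0 + 0)\{a,c} + c.(c.0)\{b}) ⊢ --c--▸ p1
  p1 = c.(0 + 0)\{a,c} + c.(c.0)\{b} ⊢ --c--▸ p2, --c--▸ p3
  p2 = (0 + 0)\{a,c} ⊢ (no moves)
  p3 = (c.0)\{b} ⊢ --c--▸ p4
  p4 = 0\{b} ⊢ (no moves)
LTS(Q): 5 reachable states
  q0 = c.(c.(0 + 0)\{a,c} + c.(d.0)\{b}) ⊢ --c--▸ q1
  q1 = c.(0 + 0)\{a,c} + c.(d.0)\{b} ⊢ --c--▸ q2, --c--▸ q3
  q2 = (0 + 0)\{a,c} ⊢ (no moves)
  q3 = (d.0)\{b} ⊢ --d--▸ q4
  q4 = 0\{b} ⊢ (no moves)
Executing ccc from P (initial set {p0}):
  [1] c ⇒ {p1}
  [2] c ⇒ {p2, p3}
  [3] c ⇒ {p4}
  P completes σ.
Executing ccc from Q (initial set {q0}):
  [1] c ⇒ {q1}
  [2] c ⇒ {q2, q3}
  [3] c ⇒ ∅ (Q stuck)

ccc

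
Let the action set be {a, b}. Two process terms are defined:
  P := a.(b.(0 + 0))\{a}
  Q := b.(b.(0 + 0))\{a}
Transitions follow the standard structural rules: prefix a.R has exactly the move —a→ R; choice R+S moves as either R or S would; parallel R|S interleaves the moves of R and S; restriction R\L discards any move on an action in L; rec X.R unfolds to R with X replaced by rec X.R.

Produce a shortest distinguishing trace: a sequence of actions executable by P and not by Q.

a

P's transition system — 3 states:
  u0 = a.(b.(0 + 0))\{a} has moves --a--▸ u1
  u1 = (b.(0 + 0))\{a} has moves --b--▸ u2
  u2 = (0 + 0)\{a} has moves ·
Q's transition system — 3 states:
  v0 = b.(b.(0 + 0))\{a} has moves --b--▸ v1
  v1 = (b.(0 + 0))\{a} has moves --b--▸ v2
  v2 = (0 + 0)\{a} has moves ·
Run σ = ⟨a⟩ on P: start {u0}
  [1] a ⇒ {u1}
  — P admits the full trace.
Run σ = ⟨a⟩ on Q: start {v0}
  [1] a ⇒ ∅  — Q cannot continue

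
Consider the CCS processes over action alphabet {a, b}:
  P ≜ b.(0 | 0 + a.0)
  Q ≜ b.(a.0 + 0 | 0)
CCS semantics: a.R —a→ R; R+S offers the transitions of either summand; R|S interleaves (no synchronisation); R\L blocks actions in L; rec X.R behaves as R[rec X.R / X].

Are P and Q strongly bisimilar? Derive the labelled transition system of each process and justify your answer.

P ~ Q

Reachable graph of P (3 states):
  s0 = b.(0 | 0 + a.0) :: =b=> s1
  s1 = 0 | 0 + a.0 :: =a=> s2
  s2 = 0 :: (no moves)
Reachable graph of Q (3 states):
  t0 = b.(a.0 + 0 | 0) :: =b=> t1
  t1 = a.0 + 0 | 0 :: =a=> t2
  t2 = 0 :: (no moves)
Partition-refinement fixed point:
  B0 = {s0, t0}
  B1 = {s1, t1}
  B2 = {s2, t2}
s0 ∈ B0, t0 ∈ B0 → same block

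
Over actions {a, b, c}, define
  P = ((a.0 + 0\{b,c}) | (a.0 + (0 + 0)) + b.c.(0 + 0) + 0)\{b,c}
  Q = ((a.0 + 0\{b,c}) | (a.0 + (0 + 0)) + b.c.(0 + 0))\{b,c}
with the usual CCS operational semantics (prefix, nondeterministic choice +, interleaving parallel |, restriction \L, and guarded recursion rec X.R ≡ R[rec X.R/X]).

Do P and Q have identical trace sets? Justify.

traces(P) = traces(Q)

Reachable graph of P (4 states):
  u0 = ((a.0 + 0\{b,c}) | (a.0 + (0 + 0)) + b.c.(0 + 0) + 0)\{b,c} has moves ··a··> u1, ··a··> u2
  u1 = ((a.0 + 0\{b,c}) | 0)\{b,c} has moves ··a··> u3
  u2 = (0 | (a.0 + (0 + 0)))\{b,c} has moves ··a··> u3
  u3 = (0 | 0)\{b,c} has moves (no moves)
Reachable graph of Q (4 states):
  v0 = ((a.0 + 0\{b,c}) | (a.0 + (0 + 0)) + b.c.(0 + 0))\{b,c} has moves ··a··> v1, ··a··> v2
  v1 = ((a.0 + 0\{b,c}) | 0)\{b,c} has moves ··a··> v3
  v2 = (0 | (a.0 + (0 + 0)))\{b,c} has moves ··a··> v3
  v3 = (0 | 0)\{b,c} has moves (no moves)
Bisimilarity quotient blocks:
  B0 = {u0, v0}
  B1 = {u1, u2, v1, v2}
  B2 = {u3, v3}
u0 ∈ B0, v0 ∈ B0 → same block
Bisimilar ⇒ trace-equivalent.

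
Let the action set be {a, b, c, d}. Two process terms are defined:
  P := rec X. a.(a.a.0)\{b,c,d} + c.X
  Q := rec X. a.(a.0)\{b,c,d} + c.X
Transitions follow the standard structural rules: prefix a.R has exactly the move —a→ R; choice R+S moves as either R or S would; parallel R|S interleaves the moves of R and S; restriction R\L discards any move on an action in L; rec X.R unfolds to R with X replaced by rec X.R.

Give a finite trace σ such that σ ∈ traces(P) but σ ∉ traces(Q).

P's transition system — 4 states:
  u0 = rec X. a.(a.a.0)\{b,c,d} + c.X | ··a··> u1, ··c··> u0
  u1 = (a.a.0)\{b,c,d} | ··a··> u2
  u2 = (a.0)\{b,c,d} | ··a··> u3
  u3 = 0\{b,c,d} | deadlocked
Q's transition system — 3 states:
  v0 = rec X. a.(a.0)\{b,c,d} + c.X | ··a··> v1, ··c··> v0
  v1 = (a.0)\{b,c,d} | ··a··> v2
  v2 = 0\{b,c,d} | deadlocked
Trace ⟨aaa⟩ through P, begin at {u0}:
  step 1 (a): {u1}
  step 2 (a): {u2}
  step 3 (a): {u3}
  ✓ P
Trace ⟨aaa⟩ through Q, begin at {v0}:
  step 1 (a): {v1}
  step 2 (a): {v2}
  step 3 (a): ∅  — Q cannot continue

aaa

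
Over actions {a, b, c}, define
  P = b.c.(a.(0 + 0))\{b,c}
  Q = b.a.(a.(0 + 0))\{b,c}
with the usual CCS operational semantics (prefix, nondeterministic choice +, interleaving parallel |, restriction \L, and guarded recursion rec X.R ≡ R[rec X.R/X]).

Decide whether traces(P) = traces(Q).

Reachable graph of P (4 states):
  s0 = b.c.(a.(0 + 0))\{b,c} | -b-> s1
  s1 = c.(a.(0 + 0))\{b,c} | -c-> s2
  s2 = (a.(0 + 0))\{b,c} | -a-> s3
  s3 = (0 + 0)\{b,c} | deadlocked
Reachable graph of Q (4 states):
  t0 = b.a.(a.(0 + 0))\{b,c} | -b-> t1
  t1 = a.(a.(0 + 0))\{b,c} | -a-> t2
  t2 = (a.(0 + 0))\{b,c} | -a-> t3
  t3 = (0 + 0)\{b,c} | deadlocked
Executing bc from P (initial set {s0}):
  after b @ step 1: {s1}
  after c @ step 2: {s2}
  ✓ P
Executing bc from Q (initial set {t0}):
  after b @ step 1: {t1}
  after c @ step 2: ∅ (Q stuck)

NO — witness ⟨bc⟩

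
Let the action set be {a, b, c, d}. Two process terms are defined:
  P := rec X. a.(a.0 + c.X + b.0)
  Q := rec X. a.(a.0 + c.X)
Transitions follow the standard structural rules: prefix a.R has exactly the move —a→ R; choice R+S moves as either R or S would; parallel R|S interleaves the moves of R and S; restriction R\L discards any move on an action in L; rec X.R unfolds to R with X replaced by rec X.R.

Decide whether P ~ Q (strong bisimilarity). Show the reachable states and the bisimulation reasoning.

not bisimilar

LTS(P): 3 reachable states
  p0 = rec X. a.(a.0 + c.X + b.0) :: =a=> p1
  p1 = a.0 + c.(rec X. a.(a.0 + c.X + b.0)) + b.0 :: =a=> p2, =b=> p2, =c=> p0
  p2 = 0 :: stopped
LTS(Q): 3 reachable states
  q0 = rec X. a.(a.0 + c.X) :: =a=> q1
  q1 = a.0 + c.(rec X. a.(a.0 + c.X)) :: =a=> q2, =c=> q0
  q2 = 0 :: stopped
Coarsest stable partition (strong bisimilarity classes):
  B0 = {p0}
  B1 = {p1}
  B2 = {p2, q2}
  B3 = {q0}
  B4 = {q1}
p0 ∈ B0, q0 ∈ B3 → different blocks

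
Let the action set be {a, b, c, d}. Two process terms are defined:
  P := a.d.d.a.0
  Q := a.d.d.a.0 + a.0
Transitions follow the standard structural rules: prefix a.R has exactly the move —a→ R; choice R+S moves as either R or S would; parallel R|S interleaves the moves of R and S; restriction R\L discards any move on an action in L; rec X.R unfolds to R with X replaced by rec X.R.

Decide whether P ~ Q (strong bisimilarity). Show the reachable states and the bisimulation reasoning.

not bisimilar

LTS(P): 5 reachable states
  s0 = a.d.d.a.0 :: ··a··> s1
  s1 = d.d.a.0 :: ··d··> s2
  s2 = d.a.0 :: ··d··> s3
  s3 = a.0 :: ··a··> s4
  s4 = 0 :: ∅
LTS(Q): 5 reachable states
  t0 = a.d.d.a.0 + a.0 :: ··a··> t1, ··a··> t2
  t1 = 0 :: ∅
  t2 = d.d.a.0 :: ··d··> t3
  t3 = d.a.0 :: ··d··> t4
  t4 = a.0 :: ··a··> t1
Partition-refinement fixed point:
  B0 = {s0}
  B1 = {s1, t2}
  B2 = {s2, t3}
  B3 = {s3, t4}
  B4 = {s4, t1}
  B5 = {t0}
s0 ∈ B0, t0 ∈ B5 → different blocks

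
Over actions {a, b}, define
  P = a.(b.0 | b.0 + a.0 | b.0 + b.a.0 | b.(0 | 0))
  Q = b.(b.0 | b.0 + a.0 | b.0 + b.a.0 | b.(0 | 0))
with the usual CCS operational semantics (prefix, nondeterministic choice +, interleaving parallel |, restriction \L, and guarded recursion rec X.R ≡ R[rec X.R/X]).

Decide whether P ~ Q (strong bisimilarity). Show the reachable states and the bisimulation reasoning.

LTS(P): 11 reachable states
  m0 = a.(b.0 | b.0 + a.0 | b.0 + b.a.0 | b.(0 | 0)) :: ··a··> m1
  m1 = b.0 | b.0 + a.0 | b.0 + b.a.0 | b.(0 | 0) :: ··a··> m2, ··b··> m2, ··b··> m3, ··b··> m4, ··b··> m5, ··b··> m6
  m2 = 0 | b.0 :: ··b··> m7
  m3 = a.0 | 0 :: ··a··> m7
  m4 = a.0 | b.(0 | 0) :: ··a··> m8, ··b··> m9
  m5 = b.0 | 0 :: ··b··> m7
  m6 = b.a.0 | (0 | 0) :: ··b··> m9
  m7 = 0 | 0 :: ·
  m8 = 0 | b.(0 | 0) :: ··b··> m10
  m9 = a.0 | (0 | 0) :: ··a··> m10
  m10 = 0 | (0 | 0) :: ·
LTS(Q): 11 reachable states
  n0 = b.(b.0 | b.0 + a.0 | b.0 + b.a.0 | b.(0 | 0)) :: ··b··> n1
  n1 = b.0 | b.0 + a.0 | b.0 + b.a.0 | b.(0 | 0) :: ··a··> n2, ··b··> n2, ··b··> n3, ··b··> n4, ··b··> n5, ··b··> n6
  n2 = 0 | b.0 :: ··b··> n7
  n3 = a.0 | 0 :: ··a··> n7
  n4 = a.0 | b.(0 | 0) :: ··a··> n8, ··b··> n9
  n5 = b.0 | 0 :: ··b··> n7
  n6 = b.a.0 | (0 | 0) :: ··b··> n9
  n7 = 0 | 0 :: ·
  n8 = 0 | b.(0 | 0) :: ··b··> n10
  n9 = a.0 | (0 | 0) :: ··a··> n10
  n10 = 0 | (0 | 0) :: ·
Coarsest stable partition (strong bisimilarity classes):
  B0 = {m0}
  B1 = {m1, n1}
  B2 = {m2, m5, m8, n2, n5, n8}
  B3 = {m10, m7, n10, n7}
  B4 = {m3, m9, n3, n9}
  B5 = {m4, n4}
  B6 = {m6, n6}
  B7 = {n0}
m0 ∈ B0, n0 ∈ B7 → different blocks

NO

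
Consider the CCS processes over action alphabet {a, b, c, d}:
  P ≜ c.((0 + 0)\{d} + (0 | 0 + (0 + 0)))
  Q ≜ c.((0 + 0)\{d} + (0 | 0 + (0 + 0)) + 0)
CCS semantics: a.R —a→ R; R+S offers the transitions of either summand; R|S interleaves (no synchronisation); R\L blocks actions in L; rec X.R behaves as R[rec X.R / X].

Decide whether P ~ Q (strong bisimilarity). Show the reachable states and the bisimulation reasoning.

YES

Reachable graph of P (2 states):
  m0 = c.((0 + 0)\{d} + (0 | 0 + (0 + 0))) | --c--▸ m1
  m1 = (0 + 0)\{d} + (0 | 0 + (0 + 0)) | ∅
Reachable graph of Q (2 states):
  n0 = c.((0 + 0)\{d} + (0 | 0 + (0 + 0)) + 0) | --c--▸ n1
  n1 = (0 + 0)\{d} + (0 | 0 + (0 + 0)) + 0 | ∅
Partition-refinement fixed point:
  B0 = {m0, n0}
  B1 = {m1, n1}
m0 ∈ B0, n0 ∈ B0 → same block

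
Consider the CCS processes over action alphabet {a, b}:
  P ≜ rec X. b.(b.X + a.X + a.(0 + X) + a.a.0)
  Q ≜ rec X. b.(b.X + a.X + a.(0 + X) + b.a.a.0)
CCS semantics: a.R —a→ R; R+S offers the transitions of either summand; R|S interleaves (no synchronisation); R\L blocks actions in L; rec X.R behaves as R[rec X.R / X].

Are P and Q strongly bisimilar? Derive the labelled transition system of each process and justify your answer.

not bisimilar

P's transition system — 5 states:
  m0 = rec X. b.(b.X + a.X + a.(0 + X) + a.a.0) | =b=> m1
  m1 = b.(rec X. b.(b.X + a.X + a.(0 + X) + a.a.0)) + a.(rec X. b.(b.X + a.X + a.(0 + X) + a.a.0)) + a.(0 + (rec X. b.(b.X + a.X + a.(0 + X) + a.a.0))) + a.a.0 | =a=> m0, =a=> m2, =a=> m3, =b=> m0
  m2 = 0 + (rec X. b.(b.X + a.X + a.(0 + X) + a.a.0)) | =b=> m1
  m3 = a.0 | =a=> m4
  m4 = 0 | ·
Q's transition system — 6 states:
  n0 = rec X. b.(b.X + a.X + a.(0 + X) + b.a.a.0) | =b=> n1
  n1 = b.(rec X. b.(b.X + a.X + a.(0 + X) + b.a.a.0)) + a.(rec X. b.(b.X + a.X + a.(0 + X) + b.a.a.0)) + a.(0 + (rec X. b.(b.X + a.X + a.(0 + X) + b.a.a.0))) + b.a.a.0 | =a=> n0, =a=> n2, =b=> n0, =b=> n3
  n2 = 0 + (rec X. b.(b.X + a.X + a.(0 + X) + b.a.a.0)) | =b=> n1
  n3 = a.a.0 | =a=> n4
  n4 = a.0 | =a=> n5
  n5 = 0 | ·
Coarsest stable partition (strong bisimilarity classes):
  B0 = {m0, m2}
  B1 = {m1}
  B2 = {m3, n4}
  B3 = {m4, n5}
  B4 = {n0, n2}
  B5 = {n1}
  B6 = {n3}
m0 ∈ B0, n0 ∈ B4 → different blocks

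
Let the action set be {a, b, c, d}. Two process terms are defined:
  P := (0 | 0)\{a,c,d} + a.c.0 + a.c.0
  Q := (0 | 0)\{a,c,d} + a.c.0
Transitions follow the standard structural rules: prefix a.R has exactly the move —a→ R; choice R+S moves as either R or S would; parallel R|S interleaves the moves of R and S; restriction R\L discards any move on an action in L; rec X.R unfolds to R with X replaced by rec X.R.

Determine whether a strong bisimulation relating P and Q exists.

Reachable graph of P (3 states):
  u0 = (0 | 0)\{a,c,d} + a.c.0 + a.c.0 | =a=> u1
  u1 = c.0 | =c=> u2
  u2 = 0 | (no moves)
Reachable graph of Q (3 states):
  v0 = (0 | 0)\{a,c,d} + a.c.0 | =a=> v1
  v1 = c.0 | =c=> v2
  v2 = 0 | (no moves)
Bisimilarity quotient blocks:
  B0 = {u0, v0}
  B1 = {u1, v1}
  B2 = {u2, v2}
u0 ∈ B0, v0 ∈ B0 → same block

bisimilar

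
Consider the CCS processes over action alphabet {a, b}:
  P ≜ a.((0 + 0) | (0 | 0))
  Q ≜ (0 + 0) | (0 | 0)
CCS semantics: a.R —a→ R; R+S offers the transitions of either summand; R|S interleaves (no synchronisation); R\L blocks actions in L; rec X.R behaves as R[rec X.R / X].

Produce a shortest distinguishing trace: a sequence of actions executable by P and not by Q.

LTS(P): 2 reachable states
  s0 = a.((0 + 0) | (0 | 0)) has moves —a→ s1
  s1 = (0 + 0) | (0 | 0) has moves deadlocked
LTS(Q): 1 reachable states
  t0 = (0 + 0) | (0 | 0) has moves deadlocked
Trace ⟨a⟩ through P, begin at {s0}:
  after a @ step 1: {s1}
  — P admits the full trace.
Trace ⟨a⟩ through Q, begin at {t0}:
  after a @ step 1: ∅ (Q stuck)

a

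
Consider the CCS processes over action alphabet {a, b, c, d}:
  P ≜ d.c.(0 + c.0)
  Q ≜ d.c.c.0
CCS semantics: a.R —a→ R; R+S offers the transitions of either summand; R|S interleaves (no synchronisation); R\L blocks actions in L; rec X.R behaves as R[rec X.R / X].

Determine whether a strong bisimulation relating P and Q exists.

Reachable graph of P (4 states):
  u0 = d.c.(0 + c.0) has moves -d-> u1
  u1 = c.(0 + c.0) has moves -c-> u2
  u2 = 0 + c.0 has moves -c-> u3
  u3 = 0 has moves ·
Reachable graph of Q (4 states):
  v0 = d.c.c.0 has moves -d-> v1
  v1 = c.c.0 has moves -c-> v2
  v2 = c.0 has moves -c-> v3
  v3 = 0 has moves ·
Bisimilarity quotient blocks:
  B0 = {u0, v0}
  B1 = {u1, v1}
  B2 = {u2, v2}
  B3 = {u3, v3}
u0 ∈ B0, v0 ∈ B0 → same block

YES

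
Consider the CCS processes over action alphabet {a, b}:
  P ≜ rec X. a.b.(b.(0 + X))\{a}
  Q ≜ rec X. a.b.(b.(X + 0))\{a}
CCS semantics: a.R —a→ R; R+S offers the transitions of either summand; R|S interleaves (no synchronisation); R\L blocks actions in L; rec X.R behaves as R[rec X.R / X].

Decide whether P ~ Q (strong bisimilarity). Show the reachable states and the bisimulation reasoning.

LTS(P): 4 reachable states
  s0 = rec X. a.b.(b.(0 + X))\{a} :: =a=> s1
  s1 = b.(b.(0 + (rec X. a.b.(b.(0 + X))\{a})))\{a} :: =b=> s2
  s2 = (b.(0 + (rec X. a.b.(b.(0 + X))\{a})))\{a} :: =b=> s3
  s3 = (0 + (rec X. a.b.(b.(0 + X))\{a}))\{a} :: (no moves)
LTS(Q): 4 reachable states
  t0 = rec X. a.b.(b.(X + 0))\{a} :: =a=> t1
  t1 = b.(b.((rec X. a.b.(b.(X + 0))\{a}) + 0))\{a} :: =b=> t2
  t2 = (b.((rec X. a.b.(b.(X + 0))\{a}) + 0))\{a} :: =b=> t3
  t3 = ((rec X. a.b.(b.(X + 0))\{a}) + 0)\{a} :: (no moves)
Bisimilarity quotient blocks:
  B0 = {s0, t0}
  B1 = {s1, t1}
  B2 = {s2, t2}
  B3 = {s3, t3}
s0 ∈ B0, t0 ∈ B0 → same block

bisimilar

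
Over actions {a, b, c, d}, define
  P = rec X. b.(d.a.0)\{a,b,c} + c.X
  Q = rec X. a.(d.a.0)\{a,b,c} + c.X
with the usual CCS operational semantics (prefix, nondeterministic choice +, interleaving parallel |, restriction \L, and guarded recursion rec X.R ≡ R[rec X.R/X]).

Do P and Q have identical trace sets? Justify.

trace-distinct — witness ⟨b⟩

P's transition system — 3 states:
  p0 = rec X. b.(d.a.0)\{a,b,c} + c.X → =b=> p1, =c=> p0
  p1 = (d.a.0)\{a,b,c} → =d=> p2
  p2 = (a.0)\{a,b,c} → deadlocked
Q's transition system — 3 states:
  q0 = rec X. a.(d.a.0)\{a,b,c} + c.X → =a=> q1, =c=> q0
  q1 = (d.a.0)\{a,b,c} → =d=> q2
  q2 = (a.0)\{a,b,c} → deadlocked
Executing b from P (initial set {p0}):
  [1] b ⇒ {p1}
  — P admits the full trace.
Executing b from Q (initial set {q0}):
  [1] b ⇒ no successor for Q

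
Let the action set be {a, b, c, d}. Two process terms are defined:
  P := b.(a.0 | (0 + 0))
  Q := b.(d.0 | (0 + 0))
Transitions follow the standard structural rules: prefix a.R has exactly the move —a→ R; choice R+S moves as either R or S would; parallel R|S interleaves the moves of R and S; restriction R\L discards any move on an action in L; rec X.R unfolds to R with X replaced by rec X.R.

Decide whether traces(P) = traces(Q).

Reachable graph of P (3 states):
  p0 = b.(a.0 | (0 + 0)) → -b-> p1
  p1 = a.0 | (0 + 0) → -a-> p2
  p2 = 0 | (0 + 0) → (no moves)
Reachable graph of Q (3 states):
  q0 = b.(d.0 | (0 + 0)) → -b-> q1
  q1 = d.0 | (0 + 0) → -d-> q2
  q2 = 0 | (0 + 0) → (no moves)
Executing ba from P (initial set {p0}):
  [1] b ⇒ {p1}
  [2] a ⇒ {p2}
  P completes σ.
Executing ba from Q (initial set {q0}):
  [1] b ⇒ {q1}
  [2] a ⇒ no successor for Q

traces(P) ≠ traces(Q) — witness ⟨ba⟩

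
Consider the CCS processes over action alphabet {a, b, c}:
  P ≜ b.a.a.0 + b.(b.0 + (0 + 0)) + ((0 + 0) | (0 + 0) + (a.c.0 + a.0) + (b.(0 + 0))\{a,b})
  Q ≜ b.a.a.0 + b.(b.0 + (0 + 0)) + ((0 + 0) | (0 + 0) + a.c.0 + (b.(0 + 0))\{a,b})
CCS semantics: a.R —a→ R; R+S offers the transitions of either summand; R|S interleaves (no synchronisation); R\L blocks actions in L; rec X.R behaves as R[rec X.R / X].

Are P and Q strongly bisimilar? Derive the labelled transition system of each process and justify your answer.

P's transition system — 6 states:
  s0 = b.a.a.0 + b.(b.0 + (0 + 0)) + ((0 + 0) | (0 + 0) + (a.c.0 + a.0) + (b.(0 + 0))\{a,b}) :: -a-> s1, -a-> s2, -b-> s3, -b-> s4
  s1 = 0 :: (no moves)
  s2 = c.0 :: -c-> s1
  s3 = a.a.0 :: -a-> s5
  s4 = b.0 + (0 + 0) :: -b-> s1
  s5 = a.0 :: -a-> s1
Q's transition system — 6 states:
  t0 = b.a.a.0 + b.(b.0 + (0 + 0)) + ((0 + 0) | (0 + 0) + a.c.0 + (b.(0 + 0))\{a,b}) :: -a-> t1, -b-> t2, -b-> t3
  t1 = c.0 :: -c-> t4
  t2 = a.a.0 :: -a-> t5
  t3 = b.0 + (0 + 0) :: -b-> t4
  t4 = 0 :: (no moves)
  t5 = a.0 :: -a-> t4
Partition-refinement fixed point:
  B0 = {s0}
  B1 = {s1, t4}
  B2 = {s4, t3}
  B3 = {s2, t1}
  B4 = {s3, t2}
  B5 = {s5, t5}
  B6 = {t0}
s0 ∈ B0, t0 ∈ B6 → different blocks

P ≁ Q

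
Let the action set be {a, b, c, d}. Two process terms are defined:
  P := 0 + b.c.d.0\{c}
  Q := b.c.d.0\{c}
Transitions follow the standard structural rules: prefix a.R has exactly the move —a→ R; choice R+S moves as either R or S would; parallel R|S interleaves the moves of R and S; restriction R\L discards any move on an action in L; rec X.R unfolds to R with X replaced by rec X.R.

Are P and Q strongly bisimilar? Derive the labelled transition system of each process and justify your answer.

P's transition system — 4 states:
  u0 = 0 + b.c.d.0\{c} ⊢ -b-> u1
  u1 = c.d.0\{c} ⊢ -c-> u2
  u2 = d.0\{c} ⊢ -d-> u3
  u3 = 0\{c} ⊢ stopped
Q's transition system — 4 states:
  v0 = b.c.d.0\{c} ⊢ -b-> v1
  v1 = c.d.0\{c} ⊢ -c-> v2
  v2 = d.0\{c} ⊢ -d-> v3
  v3 = 0\{c} ⊢ stopped
Partition-refinement fixed point:
  B0 = {u0, v0}
  B1 = {u1, v1}
  B2 = {u2, v2}
  B3 = {u3, v3}
u0 ∈ B0, v0 ∈ B0 → same block

bisimilar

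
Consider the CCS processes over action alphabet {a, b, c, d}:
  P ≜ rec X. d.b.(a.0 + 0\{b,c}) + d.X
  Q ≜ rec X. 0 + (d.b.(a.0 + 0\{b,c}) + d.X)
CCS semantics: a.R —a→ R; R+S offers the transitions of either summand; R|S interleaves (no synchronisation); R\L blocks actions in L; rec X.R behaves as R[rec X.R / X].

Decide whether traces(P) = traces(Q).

Reachable graph of P (4 states):
  m0 = rec X. d.b.(a.0 + 0\{b,c}) + d.X ⊢ ··d··> m0, ··d··> m1
  m1 = b.(a.0 + 0\{b,c}) ⊢ ··b··> m2
  m2 = a.0 + 0\{b,c} ⊢ ··a··> m3
  m3 = 0 ⊢ ∅
Reachable graph of Q (4 states):
  n0 = rec X. 0 + (d.b.(a.0 + 0\{b,c}) + d.X) ⊢ ··d··> n0, ··d··> n1
  n1 = b.(a.0 + 0\{b,c}) ⊢ ··b··> n2
  n2 = a.0 + 0\{b,c} ⊢ ··a··> n3
  n3 = 0 ⊢ ∅
Coarsest stable partition (strong bisimilarity classes):
  B0 = {m0, n0}
  B1 = {m1, n1}
  B2 = {m2, n2}
  B3 = {m3, n3}
m0 ∈ B0, n0 ∈ B0 → same block
Bisimilar ⇒ trace-equivalent.

trace-equivalent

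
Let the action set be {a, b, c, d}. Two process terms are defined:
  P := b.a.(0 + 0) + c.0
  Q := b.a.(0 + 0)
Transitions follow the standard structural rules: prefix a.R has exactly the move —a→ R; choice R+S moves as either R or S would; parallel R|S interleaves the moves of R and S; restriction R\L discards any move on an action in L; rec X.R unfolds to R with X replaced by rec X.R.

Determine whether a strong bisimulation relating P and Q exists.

P ≁ Q

LTS(P): 4 reachable states
  p0 = b.a.(0 + 0) + c.0 :: --b--▸ p1, --c--▸ p2
  p1 = a.(0 + 0) :: --a--▸ p3
  p2 = 0 :: ∅
  p3 = 0 + 0 :: ∅
LTS(Q): 3 reachable states
  q0 = b.a.(0 + 0) :: --b--▸ q1
  q1 = a.(0 + 0) :: --a--▸ q2
  q2 = 0 + 0 :: ∅
Coarsest stable partition (strong bisimilarity classes):
  B0 = {p0}
  B1 = {p2, p3, q2}
  B2 = {p1, q1}
  B3 = {q0}
p0 ∈ B0, q0 ∈ B3 → different blocks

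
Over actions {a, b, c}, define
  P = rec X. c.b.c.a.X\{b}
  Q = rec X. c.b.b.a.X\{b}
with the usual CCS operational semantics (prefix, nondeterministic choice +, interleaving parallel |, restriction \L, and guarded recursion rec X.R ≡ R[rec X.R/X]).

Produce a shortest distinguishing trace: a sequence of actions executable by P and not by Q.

LTS(P): 6 reachable states
  u0 = rec X. c.b.c.a.X\{b} :: —c→ u1
  u1 = b.c.a.(rec X. c.b.c.a.X\{b})\{b} :: —b→ u2
  u2 = c.a.(rec X. c.b.c.a.X\{b})\{b} :: —c→ u3
  u3 = a.(rec X. c.b.c.a.X\{b})\{b} :: —a→ u4
  u4 = (rec X. c.b.c.a.X\{b})\{b} :: —c→ u5
  u5 = (b.c.a.(rec X. c.b.c.a.X\{b})\{b})\{b} :: stopped
LTS(Q): 6 reachable states
  v0 = rec X. c.b.b.a.X\{b} :: —c→ v1
  v1 = b.b.a.(rec X. c.b.b.a.X\{b})\{b} :: —b→ v2
  v2 = b.a.(rec X. c.b.b.a.X\{b})\{b} :: —b→ v3
  v3 = a.(rec X. c.b.b.a.X\{b})\{b} :: —a→ v4
  v4 = (rec X. c.b.b.a.X\{b})\{b} :: —c→ v5
  v5 = (b.b.a.(rec X. c.b.b.a.X\{b})\{b})\{b} :: stopped
Executing cbc from P (initial set {u0}):
  after c @ step 1: {u1}
  after b @ step 2: {u2}
  after c @ step 3: {u3}
  ✓ P
Executing cbc from Q (initial set {v0}):
  after c @ step 1: {v1}
  after b @ step 2: {v2}
  after c @ step 3: no successor for Q

cbc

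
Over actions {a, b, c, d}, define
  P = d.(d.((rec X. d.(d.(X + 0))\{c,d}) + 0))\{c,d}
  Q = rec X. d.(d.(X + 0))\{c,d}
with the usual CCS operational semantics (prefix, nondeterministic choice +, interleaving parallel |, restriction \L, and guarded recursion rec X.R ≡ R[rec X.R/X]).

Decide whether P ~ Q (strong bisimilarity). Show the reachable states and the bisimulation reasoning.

bisimilar

LTS(P): 2 reachable states
  s0 = d.(d.((rec X. d.(d.(X + 0))\{c,d}) + 0))\{c,d} ⊢ --d--▸ s1
  s1 = (d.((rec X. d.(d.(X + 0))\{c,d}) + 0))\{c,d} ⊢ ∅
LTS(Q): 2 reachable states
  t0 = rec X. d.(d.(X + 0))\{c,d} ⊢ --d--▸ t1
  t1 = (d.((rec X. d.(d.(X + 0))\{c,d}) + 0))\{c,d} ⊢ ∅
Bisimilarity quotient blocks:
  B0 = {s0, t0}
  B1 = {s1, t1}
s0 ∈ B0, t0 ∈ B0 → same block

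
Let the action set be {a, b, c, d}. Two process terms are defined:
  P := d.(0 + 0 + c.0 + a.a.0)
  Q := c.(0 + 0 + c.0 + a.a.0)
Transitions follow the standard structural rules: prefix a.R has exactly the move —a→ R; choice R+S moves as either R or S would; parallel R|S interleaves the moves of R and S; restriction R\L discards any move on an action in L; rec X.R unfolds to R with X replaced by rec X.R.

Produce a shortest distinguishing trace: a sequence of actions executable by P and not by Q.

d

LTS(P): 4 reachable states
  p0 = d.(0 + 0 + c.0 + a.a.0) | --d--▸ p1
  p1 = 0 + 0 + c.0 + a.a.0 | --a--▸ p2, --c--▸ p3
  p2 = a.0 | --a--▸ p3
  p3 = 0 | ∅
LTS(Q): 4 reachable states
  q0 = c.(0 + 0 + c.0 + a.a.0) | --c--▸ q1
  q1 = 0 + 0 + c.0 + a.a.0 | --a--▸ q2, --c--▸ q3
  q2 = a.0 | --a--▸ q3
  q3 = 0 | ∅
Executing d from P (initial set {p0}):
  after d @ step 1: {p1}
  P completes σ.
Executing d from Q (initial set {q0}):
  after d @ step 1: ∅  — Q cannot continue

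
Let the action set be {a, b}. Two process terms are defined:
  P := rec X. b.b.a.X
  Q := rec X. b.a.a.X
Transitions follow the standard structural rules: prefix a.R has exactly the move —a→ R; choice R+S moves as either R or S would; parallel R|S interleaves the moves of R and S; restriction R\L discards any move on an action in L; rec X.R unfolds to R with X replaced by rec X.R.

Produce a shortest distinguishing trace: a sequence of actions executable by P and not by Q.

bb

Reachable graph of P (3 states):
  s0 = rec X. b.b.a.X | —b→ s1
  s1 = b.a.(rec X. b.b.a.X) | —b→ s2
  s2 = a.(rec X. b.b.a.X) | —a→ s0
Reachable graph of Q (3 states):
  t0 = rec X. b.a.a.X | —b→ t1
  t1 = a.a.(rec X. b.a.a.X) | —a→ t2
  t2 = a.(rec X. b.a.a.X) | —a→ t0
Trace ⟨bb⟩ through P, begin at {s0}:
  [1] b ⇒ {s1}
  [2] b ⇒ {s2}
  P completes σ.
Trace ⟨bb⟩ through Q, begin at {t0}:
  [1] b ⇒ {t1}
  [2] b ⇒ ∅ (Q stuck)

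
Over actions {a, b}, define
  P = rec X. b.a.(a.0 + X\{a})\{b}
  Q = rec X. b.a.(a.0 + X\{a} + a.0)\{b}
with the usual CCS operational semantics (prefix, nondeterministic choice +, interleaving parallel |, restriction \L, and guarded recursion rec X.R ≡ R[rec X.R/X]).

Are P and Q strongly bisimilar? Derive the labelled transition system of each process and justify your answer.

Reachable graph of P (4 states):
  m0 = rec X. b.a.(a.0 + X\{a})\{b} :: --b--▸ m1
  m1 = a.(a.0 + (rec X. b.a.(a.0 + X\{a})\{b})\{a})\{b} :: --a--▸ m2
  m2 = (a.0 + (rec X. b.a.(a.0 + X\{a})\{b})\{a})\{b} :: --a--▸ m3
  m3 = 0\{b} :: ∅
Reachable graph of Q (4 states):
  n0 = rec X. b.a.(a.0 + X\{a} + a.0)\{b} :: --b--▸ n1
  n1 = a.(a.0 + (rec X. b.a.(a.0 + X\{a} + a.0)\{b})\{a} + a.0)\{b} :: --a--▸ n2
  n2 = (a.0 + (rec X. b.a.(a.0 + X\{a} + a.0)\{b})\{a} + a.0)\{b} :: --a--▸ n3
  n3 = 0\{b} :: ∅
Partition-refinement fixed point:
  B0 = {m0, n0}
  B1 = {m1, n1}
  B2 = {m2, n2}
  B3 = {m3, n3}
m0 ∈ B0, n0 ∈ B0 → same block

bisimilar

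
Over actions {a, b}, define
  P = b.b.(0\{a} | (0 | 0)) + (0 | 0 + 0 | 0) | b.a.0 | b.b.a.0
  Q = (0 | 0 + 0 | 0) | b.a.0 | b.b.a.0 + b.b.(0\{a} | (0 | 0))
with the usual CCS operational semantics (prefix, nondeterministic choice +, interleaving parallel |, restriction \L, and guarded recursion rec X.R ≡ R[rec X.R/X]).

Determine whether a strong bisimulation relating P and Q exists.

Reachable graph of P (14 states):
  m0 = b.b.(0\{a} | (0 | 0)) + (0 | 0 + 0 | 0) | b.a.0 | b.b.a.0 ⊢ =b=> m1, =b=> m2, =b=> m3
  m1 = (0 | 0 + 0 | 0) | a.0 | b.b.a.0 ⊢ =a=> m4, =b=> m5
  m2 = (0 | 0 + 0 | 0) | b.a.0 | b.a.0 ⊢ =b=> m5, =b=> m6
  m3 = b.(0\{a} | (0 | 0)) ⊢ =b=> m7
  m4 = (0 | 0 + 0 | 0) | 0 | b.b.a.0 ⊢ =b=> m8
  m5 = (0 | 0 + 0 | 0) | a.0 | b.a.0 ⊢ =a=> m8, =b=> m9
  m6 = (0 | 0 + 0 | 0) | b.a.0 | a.0 ⊢ =a=> m10, =b=> m9
  m7 = 0\{a} | (0 | 0) ⊢ (no moves)
  m8 = (0 | 0 + 0 | 0) | 0 | b.a.0 ⊢ =b=> m11
  m9 = (0 | 0 + 0 | 0) | a.0 | a.0 ⊢ =a=> m11, =a=> m12
  m10 = (0 | 0 + 0 | 0) | b.a.0 | 0 ⊢ =b=> m12
  m11 = (0 | 0 + 0 | 0) | 0 | a.0 ⊢ =a=> m13
  m12 = (0 | 0 + 0 | 0) | a.0 | 0 ⊢ =a=> m13
  m13 = (0 | 0 + 0 | 0) | 0 | 0 ⊢ (no moves)
Reachable graph of Q (14 states):
  n0 = (0 | 0 + 0 | 0) | b.a.0 | b.b.a.0 + b.b.(0\{a} | (0 | 0)) ⊢ =b=> n1, =b=> n2, =b=> n3
  n1 = (0 | 0 + 0 | 0) | a.0 | b.b.a.0 ⊢ =a=> n4, =b=> n5
  n2 = (0 | 0 + 0 | 0) | b.a.0 | b.a.0 ⊢ =b=> n5, =b=> n6
  n3 = b.(0\{a} | (0 | 0)) ⊢ =b=> n7
  n4 = (0 | 0 + 0 | 0) | 0 | b.b.a.0 ⊢ =b=> n8
  n5 = (0 | 0 + 0 | 0) | a.0 | b.a.0 ⊢ =a=> n8, =b=> n9
  n6 = (0 | 0 + 0 | 0) | b.a.0 | a.0 ⊢ =a=> n10, =b=> n9
  n7 = 0\{a} | (0 | 0) ⊢ (no moves)
  n8 = (0 | 0 + 0 | 0) | 0 | b.a.0 ⊢ =b=> n11
  n9 = (0 | 0 + 0 | 0) | a.0 | a.0 ⊢ =a=> n11, =a=> n12
  n10 = (0 | 0 + 0 | 0) | b.a.0 | 0 ⊢ =b=> n12
  n11 = (0 | 0 + 0 | 0) | 0 | a.0 ⊢ =a=> n13
  n12 = (0 | 0 + 0 | 0) | a.0 | 0 ⊢ =a=> n13
  n13 = (0 | 0 + 0 | 0) | 0 | 0 ⊢ (no moves)
Bisimilarity quotient blocks:
  B0 = {m0, n0}
  B1 = {m2, n2}
  B2 = {m5, m6, n5, n6}
  B3 = {m9, n9}
  B4 = {m11, m12, n11, n12}
  B5 = {m13, m7, n13, n7}
  B6 = {m10, m8, n10, n8}
  B7 = {m3, n3}
  B8 = {m1, n1}
  B9 = {m4, n4}
m0 ∈ B0, n0 ∈ B0 → same block

bisimilar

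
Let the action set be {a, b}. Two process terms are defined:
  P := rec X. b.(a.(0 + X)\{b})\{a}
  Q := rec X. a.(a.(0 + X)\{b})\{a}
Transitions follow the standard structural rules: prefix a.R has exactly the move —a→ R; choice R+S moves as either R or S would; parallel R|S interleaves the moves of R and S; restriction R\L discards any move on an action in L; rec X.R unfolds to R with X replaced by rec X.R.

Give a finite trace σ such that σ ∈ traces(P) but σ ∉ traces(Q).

LTS(P): 2 reachable states
  s0 = rec X. b.(a.(0 + X)\{b})\{a} :: —b→ s1
  s1 = (a.(0 + (rec X. b.(a.(0 + X)\{b})\{a}))\{b})\{a} :: stopped
LTS(Q): 2 reachable states
  t0 = rec X. a.(a.(0 + X)\{b})\{a} :: —a→ t1
  t1 = (a.(0 + (rec X. a.(a.(0 + X)\{b})\{a}))\{b})\{a} :: stopped
Run σ = ⟨b⟩ on P: start {s0}
  step 1 (b): {s1}
  — P admits the full trace.
Run σ = ⟨b⟩ on Q: start {t0}
  step 1 (b): ∅  — Q cannot continue

b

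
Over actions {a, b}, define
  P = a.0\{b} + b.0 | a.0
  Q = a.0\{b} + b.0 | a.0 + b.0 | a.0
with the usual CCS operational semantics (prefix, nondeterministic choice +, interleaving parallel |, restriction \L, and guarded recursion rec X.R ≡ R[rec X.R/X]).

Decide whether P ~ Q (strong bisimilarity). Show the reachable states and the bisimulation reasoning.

LTS(P): 5 reachable states
  m0 = a.0\{b} + b.0 | a.0 ⊢ ··a··> m1, ··a··> m2, ··b··> m3
  m1 = 0\{b} ⊢ ∅
  m2 = b.0 | 0 ⊢ ··b··> m4
  m3 = 0 | a.0 ⊢ ··a··> m4
  m4 = 0 | 0 ⊢ ∅
LTS(Q): 5 reachable states
  n0 = a.0\{b} + b.0 | a.0 + b.0 | a.0 ⊢ ··a··> n1, ··a··> n2, ··b··> n3
  n1 = 0\{b} ⊢ ∅
  n2 = b.0 | 0 ⊢ ··b··> n4
  n3 = 0 | a.0 ⊢ ··a··> n4
  n4 = 0 | 0 ⊢ ∅
Partition-refinement fixed point:
  B0 = {m0, n0}
  B1 = {m3, n3}
  B2 = {m1, m4, n1, n4}
  B3 = {m2, n2}
m0 ∈ B0, n0 ∈ B0 → same block

YES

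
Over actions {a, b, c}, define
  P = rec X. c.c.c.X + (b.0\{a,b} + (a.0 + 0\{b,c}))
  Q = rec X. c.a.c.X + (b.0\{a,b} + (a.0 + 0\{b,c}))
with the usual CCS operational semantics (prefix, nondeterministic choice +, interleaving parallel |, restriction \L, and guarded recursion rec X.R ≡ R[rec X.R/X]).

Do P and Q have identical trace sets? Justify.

LTS(P): 5 reachable states
  p0 = rec X. c.c.c.X + (b.0\{a,b} + (a.0 + 0\{b,c})) → =a=> p1, =b=> p2, =c=> p3
  p1 = 0 → ∅
  p2 = 0\{a,b} → ∅
  p3 = c.c.(rec X. c.c.c.X + (b.0\{a,b} + (a.0 + 0\{b,c}))) → =c=> p4
  p4 = c.(rec X. c.c.c.X + (b.0\{a,b} + (a.0 + 0\{b,c}))) → =c=> p0
LTS(Q): 5 reachable states
  q0 = rec X. c.a.c.X + (b.0\{a,b} + (a.0 + 0\{b,c})) → =a=> q1, =b=> q2, =c=> q3
  q1 = 0 → ∅
  q2 = 0\{a,b} → ∅
  q3 = a.c.(rec X. c.a.c.X + (b.0\{a,b} + (a.0 + 0\{b,c}))) → =a=> q4
  q4 = c.(rec X. c.a.c.X + (b.0\{a,b} + (a.0 + 0\{b,c}))) → =c=> q0
Trace ⟨cc⟩ through P, begin at {p0}:
  step 1 (c): {p3}
  step 2 (c): {p4}
  P completes σ.
Trace ⟨cc⟩ through Q, begin at {q0}:
  step 1 (c): {q3}
  step 2 (c): ∅ (Q stuck)

traces(P) ≠ traces(Q) — witness ⟨cc⟩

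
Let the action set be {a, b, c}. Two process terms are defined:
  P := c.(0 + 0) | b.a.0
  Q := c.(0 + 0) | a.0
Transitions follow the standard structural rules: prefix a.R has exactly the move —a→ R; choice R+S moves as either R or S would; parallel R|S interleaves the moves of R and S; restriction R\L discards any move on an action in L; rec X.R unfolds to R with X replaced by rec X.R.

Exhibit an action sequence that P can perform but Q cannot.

b

Reachable graph of P (6 states):
  m0 = c.(0 + 0) | b.a.0 ⊢ —b→ m1, —c→ m2
  m1 = c.(0 + 0) | a.0 ⊢ —a→ m3, —c→ m4
  m2 = (0 + 0) | b.a.0 ⊢ —b→ m4
  m3 = c.(0 + 0) | 0 ⊢ —c→ m5
  m4 = (0 + 0) | a.0 ⊢ —a→ m5
  m5 = (0 + 0) | 0 ⊢ ∅
Reachable graph of Q (4 states):
  n0 = c.(0 + 0) | a.0 ⊢ —a→ n1, —c→ n2
  n1 = c.(0 + 0) | 0 ⊢ —c→ n3
  n2 = (0 + 0) | a.0 ⊢ —a→ n3
  n3 = (0 + 0) | 0 ⊢ ∅
Trace ⟨b⟩ through P, begin at {m0}:
  [1] b ⇒ {m1}
  — P admits the full trace.
Trace ⟨b⟩ through Q, begin at {n0}:
  [1] b ⇒ ∅  — Q cannot continue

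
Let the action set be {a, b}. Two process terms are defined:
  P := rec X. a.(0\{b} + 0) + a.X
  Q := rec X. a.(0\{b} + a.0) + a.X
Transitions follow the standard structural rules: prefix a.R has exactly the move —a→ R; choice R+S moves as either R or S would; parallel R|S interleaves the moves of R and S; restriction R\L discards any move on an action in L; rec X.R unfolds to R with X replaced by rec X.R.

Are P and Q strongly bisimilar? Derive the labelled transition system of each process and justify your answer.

P ≁ Q

P's transition system — 2 states:
  u0 = rec X. a.(0\{b} + 0) + a.X :: ··a··> u0, ··a··> u1
  u1 = 0\{b} + 0 :: ∅
Q's transition system — 3 states:
  v0 = rec X. a.(0\{b} + a.0) + a.X :: ··a··> v0, ··a··> v1
  v1 = 0\{b} + a.0 :: ··a··> v2
  v2 = 0 :: ∅
Partition-refinement fixed point:
  B0 = {u0}
  B1 = {u1, v2}
  B2 = {v0}
  B3 = {v1}
u0 ∈ B0, v0 ∈ B2 → different blocks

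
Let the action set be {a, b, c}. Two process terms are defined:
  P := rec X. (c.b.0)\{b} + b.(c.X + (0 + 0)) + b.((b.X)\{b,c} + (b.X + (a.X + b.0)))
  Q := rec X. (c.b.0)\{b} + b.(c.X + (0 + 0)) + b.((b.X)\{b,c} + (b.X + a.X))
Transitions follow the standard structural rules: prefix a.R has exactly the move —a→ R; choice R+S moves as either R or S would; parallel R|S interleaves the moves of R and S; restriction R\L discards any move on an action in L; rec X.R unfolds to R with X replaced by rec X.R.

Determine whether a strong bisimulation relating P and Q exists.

P ≁ Q

LTS(P): 5 reachable states
  p0 = rec X. (c.b.0)\{b} + b.(c.X + (0 + 0)) + b.((b.X)\{b,c} + (b.X + (a.X + b.0))) → =b=> p1, =b=> p2, =c=> p3
  p1 = (b.(rec X. (c.b.0)\{b} + b.(c.X + (0 + 0)) + b.((b.X)\{b,c} + (b.X + (a.X + b.0)))))\{b,c} + (b.(rec X. (c.b.0)\{b} + b.(c.X + (0 + 0)) + b.((b.X)\{b,c} + (b.X + (a.X + b.0)))) + (a.(rec X. (c.b.0)\{b} + b.(c.X + (0 + 0)) + b.((b.X)\{b,c} + (b.X + (a.X + b.0)))) + b.0)) → =a=> p0, =b=> p0, =b=> p4
  p2 = c.(rec X. (c.b.0)\{b} + b.(c.X + (0 + 0)) + b.((b.X)\{b,c} + (b.X + (a.X + b.0)))) + (0 + 0) → =c=> p0
  p3 = (b.0)\{b} → deadlocked
  p4 = 0 → deadlocked
LTS(Q): 4 reachable states
  q0 = rec X. (c.b.0)\{b} + b.(c.X + (0 + 0)) + b.((b.X)\{b,c} + (b.X + a.X)) → =b=> q1, =b=> q2, =c=> q3
  q1 = (b.(rec X. (c.b.0)\{b} + b.(c.X + (0 + 0)) + b.((b.X)\{b,c} + (b.X + a.X))))\{b,c} + (b.(rec X. (c.b.0)\{b} + b.(c.X + (0 + 0)) + b.((b.X)\{b,c} + (b.X + a.X))) + a.(rec X. (c.b.0)\{b} + b.(c.X + (0 + 0)) + b.((b.X)\{b,c} + (b.X + a.X)))) → =a=> q0, =b=> q0
  q2 = c.(rec X. (c.b.0)\{b} + b.(c.X + (0 + 0)) + b.((b.X)\{b,c} + (b.X + a.X))) + (0 + 0) → =c=> q0
  q3 = (b.0)\{b} → deadlocked
Coarsest stable partition (strong bisimilarity classes):
  B0 = {p0}
  B1 = {p2}
  B2 = {p1}
  B3 = {p3, p4, q3}
  B4 = {q0}
  B5 = {q2}
  B6 = {q1}
p0 ∈ B0, q0 ∈ B4 → different blocks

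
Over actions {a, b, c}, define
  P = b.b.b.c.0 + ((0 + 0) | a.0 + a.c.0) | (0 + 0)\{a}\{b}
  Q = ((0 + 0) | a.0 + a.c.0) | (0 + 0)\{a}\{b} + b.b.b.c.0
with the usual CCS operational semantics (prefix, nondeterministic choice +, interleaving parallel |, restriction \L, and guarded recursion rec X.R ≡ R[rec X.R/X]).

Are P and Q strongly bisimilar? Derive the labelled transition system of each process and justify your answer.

P's transition system — 8 states:
  s0 = b.b.b.c.0 + ((0 + 0) | a.0 + a.c.0) | (0 + 0)\{a}\{b} :: —a→ s1, —a→ s2, —b→ s3
  s1 = (0 + 0) | 0 | (0 + 0)\{a}\{b} :: ∅
  s2 = c.0 | (0 + 0)\{a}\{b} :: —c→ s4
  s3 = b.b.c.0 :: —b→ s5
  s4 = 0 | (0 + 0)\{a}\{b} :: ∅
  s5 = b.c.0 :: —b→ s6
  s6 = c.0 :: —c→ s7
  s7 = 0 :: ∅
Q's transition system — 8 states:
  t0 = ((0 + 0) | a.0 + a.c.0) | (0 + 0)\{a}\{b} + b.b.b.c.0 :: —a→ t1, —a→ t2, —b→ t3
  t1 = (0 + 0) | 0 | (0 + 0)\{a}\{b} :: ∅
  t2 = c.0 | (0 + 0)\{a}\{b} :: —c→ t4
  t3 = b.b.c.0 :: —b→ t5
  t4 = 0 | (0 + 0)\{a}\{b} :: ∅
  t5 = b.c.0 :: —b→ t6
  t6 = c.0 :: —c→ t7
  t7 = 0 :: ∅
Partition-refinement fixed point:
  B0 = {s0, t0}
  B1 = {s3, t3}
  B2 = {s5, t5}
  B3 = {s2, s6, t2, t6}
  B4 = {s1, s4, s7, t1, t4, t7}
s0 ∈ B0, t0 ∈ B0 → same block

bisimilar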